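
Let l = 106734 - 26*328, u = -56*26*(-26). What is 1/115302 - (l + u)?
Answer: -15688220723/115302 ≈ -1.3606e+5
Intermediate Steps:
u = 37856 (u = -1456*(-26) = 37856)
l = 98206 (l = 106734 - 1*8528 = 106734 - 8528 = 98206)
1/115302 - (l + u) = 1/115302 - (98206 + 37856) = 1/115302 - 1*136062 = 1/115302 - 136062 = -15688220723/115302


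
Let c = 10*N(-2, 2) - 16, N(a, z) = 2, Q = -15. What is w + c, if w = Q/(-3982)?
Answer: 15943/3982 ≈ 4.0038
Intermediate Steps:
c = 4 (c = 10*2 - 16 = 20 - 16 = 4)
w = 15/3982 (w = -15/(-3982) = -15*(-1/3982) = 15/3982 ≈ 0.0037670)
w + c = 15/3982 + 4 = 15943/3982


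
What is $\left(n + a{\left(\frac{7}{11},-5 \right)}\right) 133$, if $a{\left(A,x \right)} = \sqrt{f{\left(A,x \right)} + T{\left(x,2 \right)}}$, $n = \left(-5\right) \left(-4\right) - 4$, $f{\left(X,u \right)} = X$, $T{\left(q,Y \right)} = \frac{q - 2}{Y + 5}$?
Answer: $2128 + \frac{266 i \sqrt{11}}{11} \approx 2128.0 + 80.202 i$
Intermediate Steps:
$T{\left(q,Y \right)} = \frac{-2 + q}{5 + Y}$
$n = 16$ ($n = 20 - 4 = 16$)
$a{\left(A,x \right)} = \sqrt{- \frac{2}{7} + A + \frac{x}{7}}$ ($a{\left(A,x \right)} = \sqrt{A + \frac{-2 + x}{5 + 2}} = \sqrt{A + \frac{-2 + x}{7}} = \sqrt{A + \left(- \frac{2}{7} + \frac{x}{7}\right)} = \sqrt{- \frac{2}{7} + A + \frac{x}{7}}$)
$\left(n + a{\left(\frac{7}{11},-5 \right)}\right) 133 = \left(16 + \frac{\sqrt{-14 + 7 \left(-5\right) + 49 \cdot \frac{7}{11}}}{7}\right) 133 = \left(16 + \frac{\sqrt{-14 - 35 + 49 \cdot 7 \cdot \frac{1}{11}}}{7}\right) 133 = \left(16 + \frac{\sqrt{-14 - 35 + 49 \cdot \frac{7}{11}}}{7}\right) 133 = \left(16 + \frac{\sqrt{-14 - 35 + \frac{343}{11}}}{7}\right) 133 = \left(16 + \frac{\sqrt{- \frac{196}{11}}}{7}\right) 133 = \left(16 + \frac{\frac{14}{11} i \sqrt{11}}{7}\right) 133 = \left(16 + \frac{2 i \sqrt{11}}{11}\right) 133 = 2128 + \frac{266 i \sqrt{11}}{11}$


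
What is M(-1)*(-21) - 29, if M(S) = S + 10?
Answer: -218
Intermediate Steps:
M(S) = 10 + S
M(-1)*(-21) - 29 = (10 - 1)*(-21) - 29 = 9*(-21) - 29 = -189 - 29 = -218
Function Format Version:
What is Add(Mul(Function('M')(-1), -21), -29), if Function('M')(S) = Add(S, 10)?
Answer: -218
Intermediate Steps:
Function('M')(S) = Add(10, S)
Add(Mul(Function('M')(-1), -21), -29) = Add(Mul(Add(10, -1), -21), -29) = Add(Mul(9, -21), -29) = Add(-189, -29) = -218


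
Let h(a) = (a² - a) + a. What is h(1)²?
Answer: 1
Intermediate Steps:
h(a) = a²
h(1)² = (1²)² = 1² = 1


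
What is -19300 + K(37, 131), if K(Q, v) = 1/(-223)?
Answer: -4303901/223 ≈ -19300.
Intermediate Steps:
K(Q, v) = -1/223
-19300 + K(37, 131) = -19300 - 1/223 = -4303901/223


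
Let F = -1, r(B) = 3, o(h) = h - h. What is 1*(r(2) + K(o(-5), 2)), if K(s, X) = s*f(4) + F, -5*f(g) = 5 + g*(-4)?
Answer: 2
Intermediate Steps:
f(g) = -1 + 4*g/5 (f(g) = -(5 + g*(-4))/5 = -(5 - 4*g)/5 = -1 + 4*g/5)
o(h) = 0
K(s, X) = -1 + 11*s/5 (K(s, X) = s*(-1 + (4/5)*4) - 1 = s*(-1 + 16/5) - 1 = s*(11/5) - 1 = 11*s/5 - 1 = -1 + 11*s/5)
1*(r(2) + K(o(-5), 2)) = 1*(3 + (-1 + (11/5)*0)) = 1*(3 + (-1 + 0)) = 1*(3 - 1) = 1*2 = 2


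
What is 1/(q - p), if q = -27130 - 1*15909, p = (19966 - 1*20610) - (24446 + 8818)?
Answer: -1/9131 ≈ -0.00010952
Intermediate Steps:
p = -33908 (p = (19966 - 20610) - 1*33264 = -644 - 33264 = -33908)
q = -43039 (q = -27130 - 15909 = -43039)
1/(q - p) = 1/(-43039 - 1*(-33908)) = 1/(-43039 + 33908) = 1/(-9131) = -1/9131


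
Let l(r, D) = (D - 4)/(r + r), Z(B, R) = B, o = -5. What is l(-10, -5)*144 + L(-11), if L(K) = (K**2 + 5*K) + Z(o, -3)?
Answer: 629/5 ≈ 125.80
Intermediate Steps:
L(K) = -5 + K**2 + 5*K (L(K) = (K**2 + 5*K) - 5 = -5 + K**2 + 5*K)
l(r, D) = (-4 + D)/(2*r) (l(r, D) = (-4 + D)/((2*r)) = (-4 + D)*(1/(2*r)) = (-4 + D)/(2*r))
l(-10, -5)*144 + L(-11) = ((1/2)*(-4 - 5)/(-10))*144 + (-5 + (-11)**2 + 5*(-11)) = ((1/2)*(-1/10)*(-9))*144 + (-5 + 121 - 55) = (9/20)*144 + 61 = 324/5 + 61 = 629/5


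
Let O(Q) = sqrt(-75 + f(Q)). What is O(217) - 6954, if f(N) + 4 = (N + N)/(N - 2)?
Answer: -6954 + 3*I*sqrt(395385)/215 ≈ -6954.0 + 8.7739*I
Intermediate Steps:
f(N) = -4 + 2*N/(-2 + N) (f(N) = -4 + (N + N)/(N - 2) = -4 + (2*N)/(-2 + N) = -4 + 2*N/(-2 + N))
O(Q) = sqrt(-75 + 2*(4 - Q)/(-2 + Q))
O(217) - 6954 = sqrt((158 - 77*217)/(-2 + 217)) - 6954 = sqrt((158 - 16709)/215) - 6954 = sqrt((1/215)*(-16551)) - 6954 = sqrt(-16551/215) - 6954 = 3*I*sqrt(395385)/215 - 6954 = -6954 + 3*I*sqrt(395385)/215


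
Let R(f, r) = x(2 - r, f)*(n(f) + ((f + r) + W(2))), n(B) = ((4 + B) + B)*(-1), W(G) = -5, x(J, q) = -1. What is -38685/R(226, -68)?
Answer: -12895/101 ≈ -127.67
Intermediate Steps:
n(B) = -4 - 2*B (n(B) = (4 + 2*B)*(-1) = -4 - 2*B)
R(f, r) = 9 + f - r (R(f, r) = -((-4 - 2*f) + ((f + r) - 5)) = -((-4 - 2*f) + (-5 + f + r)) = -(-9 + r - f) = 9 + f - r)
-38685/R(226, -68) = -38685/(9 + 226 - 1*(-68)) = -38685/(9 + 226 + 68) = -38685/303 = -38685*1/303 = -12895/101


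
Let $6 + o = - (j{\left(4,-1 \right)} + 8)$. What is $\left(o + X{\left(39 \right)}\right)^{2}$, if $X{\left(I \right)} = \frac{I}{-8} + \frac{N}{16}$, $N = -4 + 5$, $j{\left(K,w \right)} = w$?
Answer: $\frac{81225}{256} \approx 317.29$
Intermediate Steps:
$N = 1$
$X{\left(I \right)} = \frac{1}{16} - \frac{I}{8}$ ($X{\left(I \right)} = \frac{I}{-8} + 1 \cdot \frac{1}{16} = I \left(- \frac{1}{8}\right) + 1 \cdot \frac{1}{16} = - \frac{I}{8} + \frac{1}{16} = \frac{1}{16} - \frac{I}{8}$)
$o = -13$ ($o = -6 - \left(-1 + 8\right) = -6 - 7 = -13$)
$\left(o + X{\left(39 \right)}\right)^{2} = \left(-13 + \left(\frac{1}{16} - \frac{39}{8}\right)\right)^{2} = \left(-13 - \frac{77}{16}\right)^{2} = \left(- \frac{285}{16}\right)^{2} = \frac{81225}{256}$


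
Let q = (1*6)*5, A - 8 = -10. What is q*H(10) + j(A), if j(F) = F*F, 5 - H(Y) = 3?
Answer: 64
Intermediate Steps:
H(Y) = 2 (H(Y) = 5 - 1*3 = 5 - 3 = 2)
A = -2 (A = 8 - 10 = -2)
q = 30 (q = 6*5 = 30)
j(F) = F²
q*H(10) + j(A) = 30*2 + (-2)² = 60 + 4 = 64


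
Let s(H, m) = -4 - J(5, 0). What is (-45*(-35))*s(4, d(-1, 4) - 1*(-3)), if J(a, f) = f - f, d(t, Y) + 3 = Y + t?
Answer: -6300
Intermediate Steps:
d(t, Y) = -3 + Y + t (d(t, Y) = -3 + (Y + t) = -3 + Y + t)
J(a, f) = 0
s(H, m) = -4 (s(H, m) = -4 - 1*0 = -4 + 0 = -4)
(-45*(-35))*s(4, d(-1, 4) - 1*(-3)) = -45*(-35)*(-4) = 1575*(-4) = -6300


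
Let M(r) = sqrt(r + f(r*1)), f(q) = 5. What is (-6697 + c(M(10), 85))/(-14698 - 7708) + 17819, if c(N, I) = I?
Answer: 199629563/11203 ≈ 17819.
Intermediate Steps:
M(r) = sqrt(5 + r) (M(r) = sqrt(r + 5) = sqrt(5 + r))
(-6697 + c(M(10), 85))/(-14698 - 7708) + 17819 = (-6697 + 85)/(-14698 - 7708) + 17819 = -6612/(-22406) + 17819 = -6612*(-1/22406) + 17819 = 3306/11203 + 17819 = 199629563/11203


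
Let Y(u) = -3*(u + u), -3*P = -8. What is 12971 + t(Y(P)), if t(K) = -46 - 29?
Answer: 12896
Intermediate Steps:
P = 8/3 (P = -1/3*(-8) = 8/3 ≈ 2.6667)
Y(u) = -6*u
t(K) = -75
12971 + t(Y(P)) = 12971 - 75 = 12896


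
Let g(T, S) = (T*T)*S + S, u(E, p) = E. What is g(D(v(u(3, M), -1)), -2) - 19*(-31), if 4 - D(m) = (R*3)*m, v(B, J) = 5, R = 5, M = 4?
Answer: -9495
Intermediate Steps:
D(m) = 4 - 15*m (D(m) = 4 - 5*3*m = 4 - 15*m)
g(T, S) = S + S*T² (g(T, S) = T²*S + S = S*T² + S = S + S*T²)
g(D(v(u(3, M), -1)), -2) - 19*(-31) = -2*(1 + (4 - 15*5)²) - 19*(-31) = -2*(1 + (4 - 75)²) + 589 = -2*(1 + (-71)²) + 589 = -2*(1 + 5041) + 589 = -2*5042 + 589 = -10084 + 589 = -9495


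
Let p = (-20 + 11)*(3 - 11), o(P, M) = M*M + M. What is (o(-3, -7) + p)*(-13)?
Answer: -1482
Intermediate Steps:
o(P, M) = M + M² (o(P, M) = M² + M = M + M²)
p = 72 (p = -9*(-8) = 72)
(o(-3, -7) + p)*(-13) = (-7*(1 - 7) + 72)*(-13) = (-7*(-6) + 72)*(-13) = (42 + 72)*(-13) = 114*(-13) = -1482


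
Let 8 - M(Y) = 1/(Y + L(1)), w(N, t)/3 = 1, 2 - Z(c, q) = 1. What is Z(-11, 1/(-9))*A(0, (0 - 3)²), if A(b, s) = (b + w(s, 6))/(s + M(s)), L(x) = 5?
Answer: 14/79 ≈ 0.17722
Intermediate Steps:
Z(c, q) = 1 (Z(c, q) = 2 - 1*1 = 2 - 1 = 1)
w(N, t) = 3 (w(N, t) = 3*1 = 3)
M(Y) = 8 - 1/(5 + Y) (M(Y) = 8 - 1/(Y + 5) = 8 - 1/(5 + Y))
A(b, s) = (3 + b)/(s + (39 + 8*s)/(5 + s)) (A(b, s) = (b + 3)/(s + (39 + 8*s)/(5 + s)) = (3 + b)/(s + (39 + 8*s)/(5 + s)))
Z(-11, 1/(-9))*A(0, (0 - 3)²) = 1*((3 + 0)*(5 + (0 - 3)²)/(39 + 8*(0 - 3)² + (0 - 3)²*(5 + (0 - 3)²))) = 1*(3*(5 + (-3)²)/(39 + 8*(-3)² + (-3)²*(5 + (-3)²))) = 1*(3*(5 + 9)/(39 + 8*9 + 9*(5 + 9))) = 1*(3*14/(39 + 72 + 9*14)) = 1*(3*14/(39 + 72 + 126)) = 1*(3*14/237) = 1*((1/237)*3*14) = 1*(14/79) = 14/79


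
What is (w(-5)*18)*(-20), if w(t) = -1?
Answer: 360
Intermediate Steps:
(w(-5)*18)*(-20) = -1*18*(-20) = -18*(-20) = 360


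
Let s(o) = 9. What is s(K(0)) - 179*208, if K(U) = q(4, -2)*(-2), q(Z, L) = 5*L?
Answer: -37223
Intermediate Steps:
K(U) = 20 (K(U) = (5*(-2))*(-2) = -10*(-2) = 20)
s(K(0)) - 179*208 = 9 - 179*208 = 9 - 37232 = -37223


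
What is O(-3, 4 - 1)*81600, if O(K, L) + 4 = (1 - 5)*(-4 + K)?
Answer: 1958400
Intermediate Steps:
O(K, L) = 12 - 4*K (O(K, L) = -4 + (1 - 5)*(-4 + K) = -4 - 4*(-4 + K) = -4 + (16 - 4*K) = 12 - 4*K)
O(-3, 4 - 1)*81600 = (12 - 4*(-3))*81600 = (12 + 12)*81600 = 24*81600 = 1958400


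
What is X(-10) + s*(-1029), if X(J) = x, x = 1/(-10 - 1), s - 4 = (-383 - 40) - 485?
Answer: 10232375/11 ≈ 9.3022e+5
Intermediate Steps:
s = -904 (s = 4 + ((-383 - 40) - 485) = 4 + (-423 - 485) = 4 - 908 = -904)
x = -1/11 (x = 1/(-11) = -1/11 ≈ -0.090909)
X(J) = -1/11
X(-10) + s*(-1029) = -1/11 - 904*(-1029) = -1/11 + 930216 = 10232375/11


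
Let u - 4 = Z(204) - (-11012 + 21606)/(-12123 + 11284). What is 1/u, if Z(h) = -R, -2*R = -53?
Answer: -1678/16567 ≈ -0.10129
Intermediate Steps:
R = 53/2 (R = -½*(-53) = 53/2 ≈ 26.500)
Z(h) = -53/2 (Z(h) = -1*53/2 = -53/2)
u = -16567/1678 (u = 4 + (-53/2 - (-11012 + 21606)/(-12123 + 11284)) = 4 + (-53/2 - 10594/(-839)) = 4 + (-53/2 - 10594*(-1)/839) = 4 + (-53/2 - 1*(-10594/839)) = 4 + (-53/2 + 10594/839) = 4 - 23279/1678 = -16567/1678 ≈ -9.8731)
1/u = 1/(-16567/1678) = -1678/16567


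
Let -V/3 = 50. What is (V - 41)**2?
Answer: 36481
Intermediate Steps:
V = -150 (V = -3*50 = -150)
(V - 41)**2 = (-150 - 41)**2 = (-191)**2 = 36481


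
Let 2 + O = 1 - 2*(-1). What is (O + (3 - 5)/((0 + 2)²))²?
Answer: ¼ ≈ 0.25000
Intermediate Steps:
O = 1 (O = -2 + (1 - 2*(-1)) = -2 + (1 + 2) = -2 + 3 = 1)
(O + (3 - 5)/((0 + 2)²))² = (1 + (3 - 5)/((0 + 2)²))² = (1 - 2/(2²))² = (1 - 2/4)² = (1 - 2*¼)² = (1 - ½)² = (½)² = ¼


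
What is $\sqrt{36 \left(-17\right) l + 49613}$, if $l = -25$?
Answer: $\sqrt{64913} \approx 254.78$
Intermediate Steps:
$\sqrt{36 \left(-17\right) l + 49613} = \sqrt{36 \left(-17\right) \left(-25\right) + 49613} = \sqrt{\left(-612\right) \left(-25\right) + 49613} = \sqrt{15300 + 49613} = \sqrt{64913}$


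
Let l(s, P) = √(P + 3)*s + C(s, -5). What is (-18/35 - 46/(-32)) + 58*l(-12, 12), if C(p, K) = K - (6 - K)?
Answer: -519163/560 - 696*√15 ≈ -3622.7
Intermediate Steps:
C(p, K) = -6 + 2*K (C(p, K) = K + (-6 + K) = -6 + 2*K)
l(s, P) = -16 + s*√(3 + P) (l(s, P) = √(P + 3)*s + (-6 + 2*(-5)) = √(3 + P)*s + (-6 - 10) = s*√(3 + P) - 16 = -16 + s*√(3 + P))
(-18/35 - 46/(-32)) + 58*l(-12, 12) = (-18/35 - 46/(-32)) + 58*(-16 - 12*√(3 + 12)) = (-18*1/35 - 46*(-1/32)) + 58*(-16 - 12*√15) = (-18/35 + 23/16) + (-928 - 696*√15) = 517/560 + (-928 - 696*√15) = -519163/560 - 696*√15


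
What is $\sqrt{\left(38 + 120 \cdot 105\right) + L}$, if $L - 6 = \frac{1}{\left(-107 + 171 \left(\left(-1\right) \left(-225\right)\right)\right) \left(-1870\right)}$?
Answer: $\frac{\sqrt{8405057305136335}}{815320} \approx 112.45$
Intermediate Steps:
$L = \frac{430488959}{71748160}$ ($L = 6 + \frac{1}{\left(-107 + 171 \left(\left(-1\right) \left(-225\right)\right)\right) \left(-1870\right)} = 6 + \frac{1}{-107 + 171 \cdot 225} \left(- \frac{1}{1870}\right) = 6 + \frac{1}{-107 + 38475} \left(- \frac{1}{1870}\right) = 6 + \frac{1}{38368} \left(- \frac{1}{1870}\right) = 6 - \frac{1}{71748160} = \frac{430488959}{71748160} \approx 6.0$)
$\sqrt{\left(38 + 120 \cdot 105\right) + L} = \sqrt{\left(38 + 120 \cdot 105\right) + \frac{430488959}{71748160}} = \sqrt{\left(38 + 12600\right) + \frac{430488959}{71748160}} = \sqrt{12638 + \frac{430488959}{71748160}} = \sqrt{\frac{907183735039}{71748160}} = \frac{\sqrt{8405057305136335}}{815320}$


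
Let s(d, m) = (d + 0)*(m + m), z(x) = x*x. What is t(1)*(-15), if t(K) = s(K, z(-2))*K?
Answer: -120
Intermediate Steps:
z(x) = x**2
s(d, m) = 2*d*m (s(d, m) = d*(2*m) = 2*d*m)
t(K) = 8*K**2 (t(K) = (2*K*(-2)**2)*K = (2*K*4)*K = (8*K)*K = 8*K**2)
t(1)*(-15) = (8*1**2)*(-15) = (8*1)*(-15) = 8*(-15) = -120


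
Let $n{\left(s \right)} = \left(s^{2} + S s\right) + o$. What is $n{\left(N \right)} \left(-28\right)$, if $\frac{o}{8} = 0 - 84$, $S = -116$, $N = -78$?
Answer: $-404880$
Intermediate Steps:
$o = -672$ ($o = 8 \left(0 - 84\right) = 8 \left(-84\right) = -672$)
$n{\left(s \right)} = -672 + s^{2} - 116 s$ ($n{\left(s \right)} = \left(s^{2} - 116 s\right) - 672 = -672 + s^{2} - 116 s$)
$n{\left(N \right)} \left(-28\right) = \left(-672 + \left(-78\right)^{2} - -9048\right) \left(-28\right) = \left(-672 + 6084 + 9048\right) \left(-28\right) = 14460 \left(-28\right) = -404880$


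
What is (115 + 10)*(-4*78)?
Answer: -39000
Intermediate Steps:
(115 + 10)*(-4*78) = 125*(-312) = -39000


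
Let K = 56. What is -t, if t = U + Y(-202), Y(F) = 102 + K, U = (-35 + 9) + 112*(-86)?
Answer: 9500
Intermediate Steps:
U = -9658 (U = -26 - 9632 = -9658)
Y(F) = 158 (Y(F) = 102 + 56 = 158)
t = -9500 (t = -9658 + 158 = -9500)
-t = -1*(-9500) = 9500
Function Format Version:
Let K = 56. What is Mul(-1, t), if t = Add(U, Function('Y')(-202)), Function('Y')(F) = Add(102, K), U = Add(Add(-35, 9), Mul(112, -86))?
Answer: 9500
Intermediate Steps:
U = -9658 (U = Add(-26, -9632) = -9658)
Function('Y')(F) = 158 (Function('Y')(F) = Add(102, 56) = 158)
t = -9500 (t = Add(-9658, 158) = -9500)
Mul(-1, t) = Mul(-1, -9500) = 9500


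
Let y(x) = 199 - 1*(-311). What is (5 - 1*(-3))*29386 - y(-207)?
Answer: 234578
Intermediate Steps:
y(x) = 510 (y(x) = 199 + 311 = 510)
(5 - 1*(-3))*29386 - y(-207) = (5 - 1*(-3))*29386 - 1*510 = (5 + 3)*29386 - 510 = 8*29386 - 510 = 235088 - 510 = 234578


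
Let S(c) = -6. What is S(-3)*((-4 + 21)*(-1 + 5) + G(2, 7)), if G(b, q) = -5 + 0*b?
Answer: -378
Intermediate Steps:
G(b, q) = -5 (G(b, q) = -5 + 0 = -5)
S(-3)*((-4 + 21)*(-1 + 5) + G(2, 7)) = -6*((-4 + 21)*(-1 + 5) - 5) = -6*(17*4 - 5) = -6*(68 - 5) = -6*63 = -378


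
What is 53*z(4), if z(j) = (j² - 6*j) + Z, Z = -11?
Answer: -1007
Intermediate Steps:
z(j) = -11 + j² - 6*j (z(j) = (j² - 6*j) - 11 = -11 + j² - 6*j)
53*z(4) = 53*(-11 + 4² - 6*4) = 53*(-11 + 16 - 24) = 53*(-19) = -1007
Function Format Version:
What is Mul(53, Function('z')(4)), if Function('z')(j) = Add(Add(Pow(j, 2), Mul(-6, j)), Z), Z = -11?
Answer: -1007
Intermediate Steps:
Function('z')(j) = Add(-11, Pow(j, 2), Mul(-6, j)) (Function('z')(j) = Add(Add(Pow(j, 2), Mul(-6, j)), -11) = Add(-11, Pow(j, 2), Mul(-6, j)))
Mul(53, Function('z')(4)) = Mul(53, Add(-11, Pow(4, 2), Mul(-6, 4))) = Mul(53, Add(-11, 16, -24)) = Mul(53, -19) = -1007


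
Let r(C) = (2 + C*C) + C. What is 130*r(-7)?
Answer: 5720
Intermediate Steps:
r(C) = 2 + C + C² (r(C) = (2 + C²) + C = 2 + C + C²)
130*r(-7) = 130*(2 - 7 + (-7)²) = 130*(2 - 7 + 49) = 130*44 = 5720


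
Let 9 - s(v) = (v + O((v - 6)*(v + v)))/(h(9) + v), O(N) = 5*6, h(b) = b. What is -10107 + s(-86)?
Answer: -111086/11 ≈ -10099.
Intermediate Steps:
O(N) = 30
s(v) = 9 - (30 + v)/(9 + v) (s(v) = 9 - (v + 30)/(9 + v) = 9 - (30 + v)/(9 + v))
-10107 + s(-86) = -10107 + (51 + 8*(-86))/(9 - 86) = -10107 + (51 - 688)/(-77) = -10107 - 1/77*(-637) = -10107 + 91/11 = -111086/11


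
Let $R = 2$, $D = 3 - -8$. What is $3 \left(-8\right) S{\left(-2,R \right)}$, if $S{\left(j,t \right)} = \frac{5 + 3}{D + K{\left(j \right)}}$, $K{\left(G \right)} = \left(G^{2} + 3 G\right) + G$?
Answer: $- \frac{192}{7} \approx -27.429$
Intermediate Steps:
$K{\left(G \right)} = G^{2} + 4 G$
$D = 11$ ($D = 3 + 8 = 11$)
$S{\left(j,t \right)} = \frac{8}{11 + j \left(4 + j\right)}$ ($S{\left(j,t \right)} = \frac{5 + 3}{11 + j \left(4 + j\right)} = \frac{8}{11 + j \left(4 + j\right)}$)
$3 \left(-8\right) S{\left(-2,R \right)} = 3 \left(-8\right) \frac{8}{11 - 2 \left(4 - 2\right)} = - 24 \frac{8}{11 - 4} = - 24 \cdot \frac{8}{7} = - 24 \cdot 8 \cdot \frac{1}{7} = \left(-24\right) \frac{8}{7} = - \frac{192}{7}$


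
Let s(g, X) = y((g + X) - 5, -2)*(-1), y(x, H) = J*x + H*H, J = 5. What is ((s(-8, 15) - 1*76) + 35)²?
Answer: 3025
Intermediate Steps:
y(x, H) = H² + 5*x (y(x, H) = 5*x + H*H = 5*x + H² = H² + 5*x)
s(g, X) = 21 - 5*X - 5*g (s(g, X) = ((-2)² + 5*((g + X) - 5))*(-1) = (4 + 5*((X + g) - 5))*(-1) = (4 + 5*(-5 + X + g))*(-1) = (4 + (-25 + 5*X + 5*g))*(-1) = (-21 + 5*X + 5*g)*(-1) = 21 - 5*X - 5*g)
((s(-8, 15) - 1*76) + 35)² = (((21 - 5*15 - 5*(-8)) - 1*76) + 35)² = (((21 - 75 + 40) - 76) + 35)² = ((-14 - 76) + 35)² = (-90 + 35)² = (-55)² = 3025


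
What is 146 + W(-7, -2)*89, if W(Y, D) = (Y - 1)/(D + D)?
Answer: 324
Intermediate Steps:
W(Y, D) = (-1 + Y)/(2*D) (W(Y, D) = (-1 + Y)/((2*D)) = (-1 + Y)*(1/(2*D)) = (-1 + Y)/(2*D))
146 + W(-7, -2)*89 = 146 + ((1/2)*(-1 - 7)/(-2))*89 = 146 + ((1/2)*(-1/2)*(-8))*89 = 146 + 2*89 = 146 + 178 = 324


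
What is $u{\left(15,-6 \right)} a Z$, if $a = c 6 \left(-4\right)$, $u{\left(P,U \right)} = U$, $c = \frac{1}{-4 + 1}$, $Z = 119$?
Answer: $-5712$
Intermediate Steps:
$c = - \frac{1}{3}$ ($c = \frac{1}{-3} = - \frac{1}{3} \approx -0.33333$)
$a = 8$ ($a = \left(- \frac{1}{3}\right) 6 \left(-4\right) = \left(-2\right) \left(-4\right) = 8$)
$u{\left(15,-6 \right)} a Z = \left(-6\right) 8 \cdot 119 = \left(-48\right) 119 = -5712$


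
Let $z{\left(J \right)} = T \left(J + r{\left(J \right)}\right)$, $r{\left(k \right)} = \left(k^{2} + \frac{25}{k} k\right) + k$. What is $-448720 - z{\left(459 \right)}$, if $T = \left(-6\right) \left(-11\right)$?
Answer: $-14415904$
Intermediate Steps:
$r{\left(k \right)} = 25 + k + k^{2}$ ($r{\left(k \right)} = \left(k^{2} + 25\right) + k = \left(25 + k^{2}\right) + k = 25 + k + k^{2}$)
$T = 66$
$z{\left(J \right)} = 1650 + 66 J^{2} + 132 J$ ($z{\left(J \right)} = 66 \left(J + \left(25 + J + J^{2}\right)\right) = 66 \left(25 + J^{2} + 2 J\right) = 1650 + 66 J^{2} + 132 J$)
$-448720 - z{\left(459 \right)} = -448720 - \left(1650 + 66 \cdot 459^{2} + 132 \cdot 459\right) = -448720 - \left(1650 + 66 \cdot 210681 + 60588\right) = -448720 - \left(1650 + 13904946 + 60588\right) = -448720 - 13967184 = -14415904$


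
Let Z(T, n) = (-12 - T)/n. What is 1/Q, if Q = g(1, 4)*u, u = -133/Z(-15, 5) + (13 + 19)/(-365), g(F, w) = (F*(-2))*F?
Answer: 1095/485642 ≈ 0.0022547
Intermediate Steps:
g(F, w) = -2*F² (g(F, w) = (-2*F)*F = -2*F²)
Z(T, n) = (-12 - T)/n
u = -242821/1095 (u = -133*5/(-12 - 1*(-15)) + (13 + 19)/(-365) = -133*5/(-12 + 15) + 32*(-1/365) = -133/((⅕)*3) - 32/365 = -133/⅗ - 32/365 = -133*5/3 - 32/365 = -665/3 - 32/365 = -242821/1095 ≈ -221.75)
Q = 485642/1095 (Q = -2*1²*(-242821/1095) = -2*1*(-242821/1095) = -2*(-242821/1095) = 485642/1095 ≈ 443.51)
1/Q = 1/(485642/1095) = 1095/485642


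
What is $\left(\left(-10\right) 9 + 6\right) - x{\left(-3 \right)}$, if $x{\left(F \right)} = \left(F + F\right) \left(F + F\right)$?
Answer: $-120$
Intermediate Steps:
$x{\left(F \right)} = 4 F^{2}$ ($x{\left(F \right)} = 2 F 2 F = 4 F^{2}$)
$\left(\left(-10\right) 9 + 6\right) - x{\left(-3 \right)} = \left(\left(-10\right) 9 + 6\right) - 4 \left(-3\right)^{2} = \left(-90 + 6\right) - 4 \cdot 9 = -84 - 36 = -120$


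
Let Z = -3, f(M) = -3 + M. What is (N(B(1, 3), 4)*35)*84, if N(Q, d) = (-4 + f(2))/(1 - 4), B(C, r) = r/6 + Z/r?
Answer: 4900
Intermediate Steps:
B(C, r) = -3/r + r/6 (B(C, r) = r/6 - 3/r = -3/r + r/6)
N(Q, d) = 5/3 (N(Q, d) = (-4 + (-3 + 2))/(1 - 4) = (-4 - 1)/(-3) = -5*(-⅓) = 5/3)
(N(B(1, 3), 4)*35)*84 = ((5/3)*35)*84 = (175/3)*84 = 4900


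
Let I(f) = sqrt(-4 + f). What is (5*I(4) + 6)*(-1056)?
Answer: -6336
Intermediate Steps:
(5*I(4) + 6)*(-1056) = (5*sqrt(-4 + 4) + 6)*(-1056) = (5*sqrt(0) + 6)*(-1056) = (5*0 + 6)*(-1056) = (0 + 6)*(-1056) = 6*(-1056) = -6336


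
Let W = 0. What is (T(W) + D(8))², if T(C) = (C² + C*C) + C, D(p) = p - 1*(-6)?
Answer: 196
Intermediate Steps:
D(p) = 6 + p (D(p) = p + 6 = 6 + p)
T(C) = C + 2*C² (T(C) = (C² + C²) + C = 2*C² + C = C + 2*C²)
(T(W) + D(8))² = (0*(1 + 2*0) + (6 + 8))² = (0*(1 + 0) + 14)² = (0*1 + 14)² = (0 + 14)² = 14² = 196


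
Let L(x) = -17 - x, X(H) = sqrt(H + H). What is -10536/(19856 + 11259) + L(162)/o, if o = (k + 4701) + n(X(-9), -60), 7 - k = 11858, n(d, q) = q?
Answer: -402257/1281938 ≈ -0.31379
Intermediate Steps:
X(H) = sqrt(2)*sqrt(H) (X(H) = sqrt(2*H) = sqrt(2)*sqrt(H))
k = -11851 (k = 7 - 1*11858 = 7 - 11858 = -11851)
o = -7210 (o = (-11851 + 4701) - 60 = -7150 - 60 = -7210)
-10536/(19856 + 11259) + L(162)/o = -10536/(19856 + 11259) + (-17 - 1*162)/(-7210) = -10536/31115 + (-17 - 162)*(-1/7210) = -10536*1/31115 - 179*(-1/7210) = -10536/31115 + 179/7210 = -402257/1281938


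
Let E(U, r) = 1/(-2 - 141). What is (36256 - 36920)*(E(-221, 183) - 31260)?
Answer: 2968200184/143 ≈ 2.0757e+7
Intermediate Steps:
E(U, r) = -1/143 (E(U, r) = 1/(-143) = -1/143)
(36256 - 36920)*(E(-221, 183) - 31260) = (36256 - 36920)*(-1/143 - 31260) = -664*(-4470181/143) = 2968200184/143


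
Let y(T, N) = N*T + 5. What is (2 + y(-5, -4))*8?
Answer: 216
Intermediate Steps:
y(T, N) = 5 + N*T
(2 + y(-5, -4))*8 = (2 + (5 - 4*(-5)))*8 = (2 + (5 + 20))*8 = (2 + 25)*8 = 27*8 = 216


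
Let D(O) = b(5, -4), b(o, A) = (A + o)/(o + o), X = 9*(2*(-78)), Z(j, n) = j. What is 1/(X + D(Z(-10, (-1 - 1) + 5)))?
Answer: -10/14039 ≈ -0.00071230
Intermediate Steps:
X = -1404 (X = 9*(-156) = -1404)
b(o, A) = (A + o)/(2*o) (b(o, A) = (A + o)/((2*o)) = (A + o)*(1/(2*o)) = (A + o)/(2*o))
D(O) = ⅒ (D(O) = (½)*(-4 + 5)/5 = (½)*(⅕)*1 = ⅒)
1/(X + D(Z(-10, (-1 - 1) + 5))) = 1/(-1404 + ⅒) = 1/(-14039/10) = -10/14039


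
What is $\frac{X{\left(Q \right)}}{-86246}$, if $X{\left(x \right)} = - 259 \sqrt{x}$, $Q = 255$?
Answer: $\frac{259 \sqrt{255}}{86246} \approx 0.047955$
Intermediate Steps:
$\frac{X{\left(Q \right)}}{-86246} = \frac{\left(-259\right) \sqrt{255}}{-86246} = - 259 \sqrt{255} \left(- \frac{1}{86246}\right) = \frac{259 \sqrt{255}}{86246}$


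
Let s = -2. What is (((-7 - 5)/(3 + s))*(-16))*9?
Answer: 1728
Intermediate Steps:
(((-7 - 5)/(3 + s))*(-16))*9 = (((-7 - 5)/(3 - 2))*(-16))*9 = (-12/1*(-16))*9 = (-12*1*(-16))*9 = -12*(-16)*9 = 192*9 = 1728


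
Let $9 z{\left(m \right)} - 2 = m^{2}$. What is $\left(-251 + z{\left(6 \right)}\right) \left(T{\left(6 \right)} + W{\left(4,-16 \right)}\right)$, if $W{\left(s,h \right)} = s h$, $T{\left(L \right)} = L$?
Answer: $\frac{128818}{9} \approx 14313.0$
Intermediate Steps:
$z{\left(m \right)} = \frac{2}{9} + \frac{m^{2}}{9}$
$W{\left(s,h \right)} = h s$
$\left(-251 + z{\left(6 \right)}\right) \left(T{\left(6 \right)} + W{\left(4,-16 \right)}\right) = \left(-251 + \left(\frac{2}{9} + \frac{6^{2}}{9}\right)\right) \left(6 - 64\right) = \left(-251 + \left(\frac{2}{9} + \frac{1}{9} \cdot 36\right)\right) \left(6 - 64\right) = \left(-251 + \left(\frac{2}{9} + 4\right)\right) \left(-58\right) = \left(-251 + \frac{38}{9}\right) \left(-58\right) = \left(- \frac{2221}{9}\right) \left(-58\right) = \frac{128818}{9}$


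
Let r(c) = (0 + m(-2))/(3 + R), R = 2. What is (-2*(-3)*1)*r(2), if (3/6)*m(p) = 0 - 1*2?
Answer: -24/5 ≈ -4.8000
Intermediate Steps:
m(p) = -4 (m(p) = 2*(0 - 1*2) = 2*(0 - 2) = 2*(-2) = -4)
r(c) = -⅘ (r(c) = (0 - 4)/(3 + 2) = -4/5 = -4*⅕ = -⅘)
(-2*(-3)*1)*r(2) = (-2*(-3)*1)*(-⅘) = (6*1)*(-⅘) = 6*(-⅘) = -24/5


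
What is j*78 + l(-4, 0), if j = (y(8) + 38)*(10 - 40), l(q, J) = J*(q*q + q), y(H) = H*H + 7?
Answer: -255060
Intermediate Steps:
y(H) = 7 + H² (y(H) = H² + 7 = 7 + H²)
l(q, J) = J*(q + q²) (l(q, J) = J*(q² + q) = J*(q + q²))
j = -3270 (j = ((7 + 8²) + 38)*(10 - 40) = ((7 + 64) + 38)*(-30) = (71 + 38)*(-30) = 109*(-30) = -3270)
j*78 + l(-4, 0) = -3270*78 + 0*(-4)*(1 - 4) = -255060 + 0*(-4)*(-3) = -255060 + 0 = -255060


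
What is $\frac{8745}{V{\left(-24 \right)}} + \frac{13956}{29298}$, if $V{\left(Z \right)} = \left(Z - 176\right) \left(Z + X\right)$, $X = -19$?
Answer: $\frac{12541087}{8398760} \approx 1.4932$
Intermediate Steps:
$V{\left(Z \right)} = \left(-176 + Z\right) \left(-19 + Z\right)$ ($V{\left(Z \right)} = \left(Z - 176\right) \left(Z - 19\right) = \left(-176 + Z\right) \left(-19 + Z\right)$)
$\frac{8745}{V{\left(-24 \right)}} + \frac{13956}{29298} = \frac{8745}{3344 + \left(-24\right)^{2} - -4680} + \frac{13956}{29298} = \frac{8745}{3344 + 576 + 4680} + 13956 \cdot \frac{1}{29298} = \frac{8745}{8600} + \frac{2326}{4883} = 8745 \cdot \frac{1}{8600} + \frac{2326}{4883} = \frac{1749}{1720} + \frac{2326}{4883} = \frac{12541087}{8398760}$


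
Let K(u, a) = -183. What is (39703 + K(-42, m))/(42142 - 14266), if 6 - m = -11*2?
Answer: 9880/6969 ≈ 1.4177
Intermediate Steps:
m = 28 (m = 6 - (-11)*2 = 6 - 1*(-22) = 6 + 22 = 28)
(39703 + K(-42, m))/(42142 - 14266) = (39703 - 183)/(42142 - 14266) = 39520/27876 = 39520*(1/27876) = 9880/6969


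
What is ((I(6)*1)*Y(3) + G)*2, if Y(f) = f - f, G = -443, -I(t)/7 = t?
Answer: -886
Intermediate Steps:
I(t) = -7*t
Y(f) = 0
((I(6)*1)*Y(3) + G)*2 = ((-7*6*1)*0 - 443)*2 = (-42*1*0 - 443)*2 = (-42*0 - 443)*2 = (0 - 443)*2 = -443*2 = -886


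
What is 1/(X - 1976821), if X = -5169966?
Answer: -1/7146787 ≈ -1.3992e-7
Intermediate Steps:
1/(X - 1976821) = 1/(-5169966 - 1976821) = 1/(-7146787) = -1/7146787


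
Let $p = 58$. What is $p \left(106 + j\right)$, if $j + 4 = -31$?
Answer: $4118$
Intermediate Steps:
$j = -35$ ($j = -4 - 31 = -35$)
$p \left(106 + j\right) = 58 \left(106 - 35\right) = 58 \cdot 71 = 4118$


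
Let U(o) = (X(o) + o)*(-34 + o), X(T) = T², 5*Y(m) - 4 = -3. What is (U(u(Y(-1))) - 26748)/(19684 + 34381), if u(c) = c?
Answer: -3344514/6758125 ≈ -0.49489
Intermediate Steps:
Y(m) = ⅕ (Y(m) = ⅘ + (⅕)*(-3) = ⅘ - ⅗ = ⅕)
U(o) = (-34 + o)*(o + o²) (U(o) = (o² + o)*(-34 + o) = (o + o²)*(-34 + o) = (-34 + o)*(o + o²))
(U(u(Y(-1))) - 26748)/(19684 + 34381) = ((-34 + (⅕)² - 33*⅕)/5 - 26748)/(19684 + 34381) = ((-34 + 1/25 - 33/5)/5 - 26748)/54065 = ((⅕)*(-1014/25) - 26748)*(1/54065) = (-1014/125 - 26748)*(1/54065) = -3344514/125*1/54065 = -3344514/6758125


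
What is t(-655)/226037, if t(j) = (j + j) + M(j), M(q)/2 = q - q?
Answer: -1310/226037 ≈ -0.0057955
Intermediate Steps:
M(q) = 0 (M(q) = 2*(q - q) = 2*0 = 0)
t(j) = 2*j (t(j) = (j + j) + 0 = 2*j + 0 = 2*j)
t(-655)/226037 = (2*(-655))/226037 = -1310*1/226037 = -1310/226037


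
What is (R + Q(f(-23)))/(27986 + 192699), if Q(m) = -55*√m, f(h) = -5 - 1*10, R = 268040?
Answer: 53608/44137 - 11*I*√15/44137 ≈ 1.2146 - 0.00096524*I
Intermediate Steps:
f(h) = -15 (f(h) = -5 - 10 = -15)
(R + Q(f(-23)))/(27986 + 192699) = (268040 - 55*I*√15)/(27986 + 192699) = (268040 - 55*I*√15)/220685 = (268040 - 55*I*√15)*(1/220685) = 53608/44137 - 11*I*√15/44137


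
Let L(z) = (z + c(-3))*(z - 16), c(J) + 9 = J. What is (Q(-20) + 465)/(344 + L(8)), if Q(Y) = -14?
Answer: 451/376 ≈ 1.1995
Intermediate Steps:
c(J) = -9 + J
L(z) = (-16 + z)*(-12 + z) (L(z) = (z + (-9 - 3))*(z - 16) = (z - 12)*(-16 + z) = (-12 + z)*(-16 + z) = (-16 + z)*(-12 + z))
(Q(-20) + 465)/(344 + L(8)) = (-14 + 465)/(344 + (192 + 8**2 - 28*8)) = 451/(344 + (192 + 64 - 224)) = 451/(344 + 32) = 451/376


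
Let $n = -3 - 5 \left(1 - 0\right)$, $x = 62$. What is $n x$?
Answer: $-496$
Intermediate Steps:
$n = -8$ ($n = -3 - 5 \left(1 + 0\right) = -3 - 5 = -8$)
$n x = \left(-8\right) 62 = -496$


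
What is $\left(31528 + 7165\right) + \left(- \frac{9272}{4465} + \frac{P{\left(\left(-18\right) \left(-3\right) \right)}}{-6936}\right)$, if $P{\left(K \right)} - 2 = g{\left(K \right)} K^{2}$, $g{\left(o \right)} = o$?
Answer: $\frac{31513826501}{814980} \approx 38668.0$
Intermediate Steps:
$P{\left(K \right)} = 2 + K^{3}$ ($P{\left(K \right)} = 2 + K K^{2} = 2 + K^{3}$)
$\left(31528 + 7165\right) + \left(- \frac{9272}{4465} + \frac{P{\left(\left(-18\right) \left(-3\right) \right)}}{-6936}\right) = \left(31528 + 7165\right) + \left(- \frac{9272}{4465} + \frac{2 + \left(\left(-18\right) \left(-3\right)\right)^{3}}{-6936}\right) = 38693 + \left(\left(-9272\right) \frac{1}{4465} + \left(2 + 54^{3}\right) \left(- \frac{1}{6936}\right)\right) = 38693 + \left(- \frac{488}{235} + \left(2 + 157464\right) \left(- \frac{1}{6936}\right)\right) = 38693 + \left(- \frac{488}{235} + 157466 \left(- \frac{1}{6936}\right)\right) = 38693 - \frac{20194639}{814980} = \frac{31513826501}{814980}$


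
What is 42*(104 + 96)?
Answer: 8400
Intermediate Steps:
42*(104 + 96) = 42*200 = 8400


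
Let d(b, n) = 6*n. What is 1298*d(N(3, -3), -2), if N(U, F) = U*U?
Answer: -15576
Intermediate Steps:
N(U, F) = U²
1298*d(N(3, -3), -2) = 1298*(6*(-2)) = 1298*(-12) = -15576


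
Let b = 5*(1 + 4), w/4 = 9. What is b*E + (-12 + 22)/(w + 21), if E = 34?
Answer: 48460/57 ≈ 850.18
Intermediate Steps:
w = 36 (w = 4*9 = 36)
b = 25 (b = 5*5 = 25)
b*E + (-12 + 22)/(w + 21) = 25*34 + (-12 + 22)/(36 + 21) = 850 + 10/57 = 48460/57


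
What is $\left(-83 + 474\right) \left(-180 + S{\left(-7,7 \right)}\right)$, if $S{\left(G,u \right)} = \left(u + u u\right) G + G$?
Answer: $-226389$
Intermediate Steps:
$S{\left(G,u \right)} = G + G \left(u + u^{2}\right)$ ($S{\left(G,u \right)} = \left(u + u^{2}\right) G + G = G \left(u + u^{2}\right) + G = G + G \left(u + u^{2}\right)$)
$\left(-83 + 474\right) \left(-180 + S{\left(-7,7 \right)}\right) = \left(-83 + 474\right) \left(-180 - 7 \left(1 + 7 + 7^{2}\right)\right) = 391 \left(-180 - 7 \left(1 + 7 + 49\right)\right) = 391 \left(-180 - 399\right) = 391 \left(-579\right) = -226389$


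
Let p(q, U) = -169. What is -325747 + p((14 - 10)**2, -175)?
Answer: -325916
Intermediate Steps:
-325747 + p((14 - 10)**2, -175) = -325747 - 169 = -325916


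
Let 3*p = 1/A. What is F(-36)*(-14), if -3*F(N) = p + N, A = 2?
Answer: -1505/9 ≈ -167.22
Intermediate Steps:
p = 1/6 (p = (1/3)/2 = (1/3)*(1/2) = 1/6 ≈ 0.16667)
F(N) = -1/18 - N/3 (F(N) = -(1/6 + N)/3 = -1/18 - N/3)
F(-36)*(-14) = (-1/18 - 1/3*(-36))*(-14) = (-1/18 + 12)*(-14) = (215/18)*(-14) = -1505/9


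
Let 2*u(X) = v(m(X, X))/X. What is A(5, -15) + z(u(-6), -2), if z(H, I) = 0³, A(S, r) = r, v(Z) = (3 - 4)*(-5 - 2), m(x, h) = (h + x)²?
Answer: -15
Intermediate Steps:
v(Z) = 7 (v(Z) = -1*(-7) = 7)
u(X) = 7/(2*X) (u(X) = (7/X)/2 = 7/(2*X))
z(H, I) = 0
A(5, -15) + z(u(-6), -2) = -15 + 0 = -15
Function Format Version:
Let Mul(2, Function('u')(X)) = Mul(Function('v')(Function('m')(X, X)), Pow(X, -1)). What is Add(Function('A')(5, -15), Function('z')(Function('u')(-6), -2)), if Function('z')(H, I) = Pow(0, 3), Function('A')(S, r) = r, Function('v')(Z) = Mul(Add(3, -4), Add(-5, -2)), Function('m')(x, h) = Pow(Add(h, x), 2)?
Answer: -15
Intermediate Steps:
Function('v')(Z) = 7 (Function('v')(Z) = Mul(-1, -7) = 7)
Function('u')(X) = Mul(Rational(7, 2), Pow(X, -1)) (Function('u')(X) = Mul(Rational(1, 2), Mul(7, Pow(X, -1))) = Mul(Rational(7, 2), Pow(X, -1)))
Function('z')(H, I) = 0
Add(Function('A')(5, -15), Function('z')(Function('u')(-6), -2)) = Add(-15, 0) = -15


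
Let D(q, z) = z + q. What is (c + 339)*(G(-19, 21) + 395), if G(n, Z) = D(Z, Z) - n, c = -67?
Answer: 124032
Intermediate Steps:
D(q, z) = q + z
G(n, Z) = -n + 2*Z (G(n, Z) = (Z + Z) - n = 2*Z - n = -n + 2*Z)
(c + 339)*(G(-19, 21) + 395) = (-67 + 339)*((-1*(-19) + 2*21) + 395) = 272*((19 + 42) + 395) = 272*(61 + 395) = 272*456 = 124032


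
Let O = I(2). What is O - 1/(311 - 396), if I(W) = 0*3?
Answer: 1/85 ≈ 0.011765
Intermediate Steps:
I(W) = 0
O = 0
O - 1/(311 - 396) = 0 - 1/(311 - 396) = 0 - 1/(-85) = 0 - 1*(-1/85) = 0 + 1/85 = 1/85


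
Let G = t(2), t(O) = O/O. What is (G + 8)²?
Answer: 81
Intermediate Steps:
t(O) = 1
G = 1
(G + 8)² = (1 + 8)² = 9² = 81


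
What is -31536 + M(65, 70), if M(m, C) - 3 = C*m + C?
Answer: -26913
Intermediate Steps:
M(m, C) = 3 + C + C*m (M(m, C) = 3 + (C*m + C) = 3 + (C + C*m) = 3 + C + C*m)
-31536 + M(65, 70) = -31536 + (3 + 70 + 70*65) = -31536 + (3 + 70 + 4550) = -31536 + 4623 = -26913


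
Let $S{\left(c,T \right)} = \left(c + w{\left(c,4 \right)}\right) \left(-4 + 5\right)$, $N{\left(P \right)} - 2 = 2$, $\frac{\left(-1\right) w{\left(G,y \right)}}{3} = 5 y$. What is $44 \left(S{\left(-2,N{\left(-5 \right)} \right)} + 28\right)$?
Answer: $-1496$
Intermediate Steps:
$w{\left(G,y \right)} = - 15 y$ ($w{\left(G,y \right)} = - 3 \cdot 5 y = - 15 y$)
$N{\left(P \right)} = 4$ ($N{\left(P \right)} = 2 + 2 = 4$)
$S{\left(c,T \right)} = -60 + c$ ($S{\left(c,T \right)} = \left(c - 60\right) \left(-4 + 5\right) = \left(c - 60\right) 1 = \left(-60 + c\right) 1 = -60 + c$)
$44 \left(S{\left(-2,N{\left(-5 \right)} \right)} + 28\right) = 44 \left(\left(-60 - 2\right) + 28\right) = 44 \left(-62 + 28\right) = 44 \left(-34\right) = -1496$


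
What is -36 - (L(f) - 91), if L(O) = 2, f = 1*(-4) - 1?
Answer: 53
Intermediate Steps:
f = -5 (f = -4 - 1 = -5)
-36 - (L(f) - 91) = -36 - (2 - 91) = -36 - 1*(-89) = -36 + 89 = 53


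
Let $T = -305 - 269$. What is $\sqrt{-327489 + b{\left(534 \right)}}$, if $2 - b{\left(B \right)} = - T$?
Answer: $i \sqrt{328061} \approx 572.77 i$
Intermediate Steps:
$T = -574$
$b{\left(B \right)} = -572$ ($b{\left(B \right)} = 2 - \left(-1\right) \left(-574\right) = 2 - 574 = -572$)
$\sqrt{-327489 + b{\left(534 \right)}} = \sqrt{-327489 - 572} = \sqrt{-328061} = i \sqrt{328061}$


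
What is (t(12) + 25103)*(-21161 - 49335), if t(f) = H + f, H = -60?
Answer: -1766277280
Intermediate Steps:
t(f) = -60 + f
(t(12) + 25103)*(-21161 - 49335) = ((-60 + 12) + 25103)*(-21161 - 49335) = (-48 + 25103)*(-70496) = 25055*(-70496) = -1766277280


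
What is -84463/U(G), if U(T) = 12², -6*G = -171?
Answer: -84463/144 ≈ -586.55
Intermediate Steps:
G = 57/2 (G = -⅙*(-171) = 57/2 ≈ 28.500)
U(T) = 144
-84463/U(G) = -84463/144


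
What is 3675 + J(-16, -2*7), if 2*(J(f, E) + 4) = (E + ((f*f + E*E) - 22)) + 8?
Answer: 3883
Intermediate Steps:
J(f, E) = -11 + E/2 + E²/2 + f²/2 (J(f, E) = -4 + ((E + ((f*f + E*E) - 22)) + 8)/2 = -4 + ((E + ((f² + E²) - 22)) + 8)/2 = -4 + ((E + ((E² + f²) - 22)) + 8)/2 = -4 + ((E + (-22 + E² + f²)) + 8)/2 = -4 + ((-22 + E + E² + f²) + 8)/2 = -4 + (-14 + E + E² + f²)/2 = -4 + (-7 + E/2 + E²/2 + f²/2) = -11 + E/2 + E²/2 + f²/2)
3675 + J(-16, -2*7) = 3675 + (-11 + (-2*7)/2 + (-2*7)²/2 + (½)*(-16)²) = 3675 + (-11 + (½)*(-14) + (½)*(-14)² + (½)*256) = 3675 + (-11 - 7 + (½)*196 + 128) = 3675 + (-11 - 7 + 98 + 128) = 3675 + 208 = 3883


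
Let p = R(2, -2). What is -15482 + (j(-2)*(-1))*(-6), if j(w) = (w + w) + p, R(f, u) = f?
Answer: -15494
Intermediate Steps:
p = 2
j(w) = 2 + 2*w (j(w) = (w + w) + 2 = 2*w + 2 = 2 + 2*w)
-15482 + (j(-2)*(-1))*(-6) = -15482 + ((2 + 2*(-2))*(-1))*(-6) = -15482 + ((2 - 4)*(-1))*(-6) = -15482 - 2*(-1)*(-6) = -15482 + 2*(-6) = -15482 - 12 = -15494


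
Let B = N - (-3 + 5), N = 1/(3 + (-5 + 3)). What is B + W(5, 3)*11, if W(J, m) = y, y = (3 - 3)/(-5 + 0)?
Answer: -1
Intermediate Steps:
N = 1 (N = 1/(3 - 2) = 1/1 = 1)
B = -1 (B = 1 - (-3 + 5) = 1 - 1*2 = 1 - 2 = -1)
y = 0 (y = 0/(-5) = 0*(-1/5) = 0)
W(J, m) = 0
B + W(5, 3)*11 = -1 + 0*11 = -1 + 0 = -1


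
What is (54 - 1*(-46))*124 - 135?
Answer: 12265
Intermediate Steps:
(54 - 1*(-46))*124 - 135 = (54 + 46)*124 - 135 = 100*124 - 135 = 12400 - 135 = 12265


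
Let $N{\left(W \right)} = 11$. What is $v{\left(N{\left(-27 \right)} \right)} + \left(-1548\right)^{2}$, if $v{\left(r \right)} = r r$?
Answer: $2396425$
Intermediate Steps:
$v{\left(r \right)} = r^{2}$
$v{\left(N{\left(-27 \right)} \right)} + \left(-1548\right)^{2} = 11^{2} + \left(-1548\right)^{2} = 121 + 2396304 = 2396425$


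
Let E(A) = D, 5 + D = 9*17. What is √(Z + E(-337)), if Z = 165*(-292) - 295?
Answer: I*√48327 ≈ 219.83*I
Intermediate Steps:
D = 148 (D = -5 + 9*17 = -5 + 153 = 148)
E(A) = 148
Z = -48475 (Z = -48180 - 295 = -48475)
√(Z + E(-337)) = √(-48475 + 148) = √(-48327) = I*√48327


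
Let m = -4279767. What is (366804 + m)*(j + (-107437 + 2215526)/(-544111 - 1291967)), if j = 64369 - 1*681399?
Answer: 1477687847081989709/612026 ≈ 2.4144e+12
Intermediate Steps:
j = -617030 (j = 64369 - 681399 = -617030)
(366804 + m)*(j + (-107437 + 2215526)/(-544111 - 1291967)) = (366804 - 4279767)*(-617030 + (-107437 + 2215526)/(-544111 - 1291967)) = -3912963*(-617030 + 2108089/(-1836078)) = -3912963*(-617030 + 2108089*(-1/1836078)) = -3912963*(-617030 - 2108089/1836078) = -3912963*(-1132917316429/1836078) = 1477687847081989709/612026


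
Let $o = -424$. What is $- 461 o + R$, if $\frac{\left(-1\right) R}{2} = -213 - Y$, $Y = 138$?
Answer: $196166$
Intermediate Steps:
$R = 702$ ($R = - 2 \left(-213 - 138\right) = \left(-2\right) \left(-351\right) = 702$)
$- 461 o + R = \left(-461\right) \left(-424\right) + 702 = 195464 + 702 = 196166$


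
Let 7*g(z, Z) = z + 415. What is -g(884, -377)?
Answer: -1299/7 ≈ -185.57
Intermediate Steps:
g(z, Z) = 415/7 + z/7 (g(z, Z) = (z + 415)/7 = (415 + z)/7 = 415/7 + z/7)
-g(884, -377) = -(415/7 + (⅐)*884) = -(415/7 + 884/7) = -1*1299/7 = -1299/7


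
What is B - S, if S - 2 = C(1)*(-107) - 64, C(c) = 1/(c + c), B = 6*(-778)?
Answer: -9105/2 ≈ -4552.5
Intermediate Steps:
B = -4668
C(c) = 1/(2*c)
S = -231/2 (S = 2 + (((½)/1)*(-107) - 64) = 2 + (((½)*1)*(-107) - 64) = 2 + ((½)*(-107) - 64) = 2 + (-107/2 - 64) = 2 - 235/2 = -231/2 ≈ -115.50)
B - S = -4668 - 1*(-231/2) = -4668 + 231/2 = -9105/2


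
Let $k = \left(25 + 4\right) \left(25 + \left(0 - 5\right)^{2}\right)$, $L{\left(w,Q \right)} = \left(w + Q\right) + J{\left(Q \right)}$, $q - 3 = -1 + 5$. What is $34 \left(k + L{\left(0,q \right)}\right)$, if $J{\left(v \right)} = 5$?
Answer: $49708$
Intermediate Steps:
$q = 7$ ($q = 3 + \left(-1 + 5\right) = 3 + 4 = 7$)
$L{\left(w,Q \right)} = 5 + Q + w$ ($L{\left(w,Q \right)} = \left(w + Q\right) + 5 = \left(Q + w\right) + 5 = 5 + Q + w$)
$k = 1450$ ($k = 29 \left(25 + \left(-5\right)^{2}\right) = 29 \left(25 + 25\right) = 29 \cdot 50 = 1450$)
$34 \left(k + L{\left(0,q \right)}\right) = 34 \left(1450 + \left(5 + 7 + 0\right)\right) = 34 \left(1450 + 12\right) = 34 \cdot 1462 = 49708$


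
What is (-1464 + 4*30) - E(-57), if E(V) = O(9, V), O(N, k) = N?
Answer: -1353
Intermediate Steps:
E(V) = 9
(-1464 + 4*30) - E(-57) = (-1464 + 4*30) - 1*9 = (-1464 + 120) - 9 = -1344 - 9 = -1353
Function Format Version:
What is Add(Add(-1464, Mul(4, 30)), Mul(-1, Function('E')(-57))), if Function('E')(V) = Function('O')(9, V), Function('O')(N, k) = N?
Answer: -1353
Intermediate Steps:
Function('E')(V) = 9
Add(Add(-1464, Mul(4, 30)), Mul(-1, Function('E')(-57))) = Add(Add(-1464, Mul(4, 30)), Mul(-1, 9)) = Add(Add(-1464, 120), -9) = Add(-1344, -9) = -1353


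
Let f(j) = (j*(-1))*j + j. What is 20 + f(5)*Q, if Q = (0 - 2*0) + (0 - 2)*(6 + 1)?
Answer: 300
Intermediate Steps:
f(j) = j - j² (f(j) = (-j)*j + j = -j² + j = j - j²)
Q = -14 (Q = (0 + 0) - 2*7 = 0 - 14 = -14)
20 + f(5)*Q = 20 + (5*(1 - 1*5))*(-14) = 20 + (5*(1 - 5))*(-14) = 20 + (5*(-4))*(-14) = 20 - 20*(-14) = 20 + 280 = 300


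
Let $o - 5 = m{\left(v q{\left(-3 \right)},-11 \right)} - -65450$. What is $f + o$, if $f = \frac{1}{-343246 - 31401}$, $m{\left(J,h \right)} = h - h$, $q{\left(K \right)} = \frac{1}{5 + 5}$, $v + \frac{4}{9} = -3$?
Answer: $\frac{24522519384}{374647} \approx 65455.0$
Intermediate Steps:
$v = - \frac{31}{9}$ ($v = - \frac{4}{9} - 3 = - \frac{31}{9} \approx -3.4444$)
$q{\left(K \right)} = \frac{1}{10}$
$m{\left(J,h \right)} = 0$
$o = 65455$ ($o = 5 + \left(0 - -65450\right) = 5 + \left(0 + 65450\right) = 5 + 65450 = 65455$)
$f = - \frac{1}{374647}$ ($f = \frac{1}{-374647} = - \frac{1}{374647} \approx -2.6692 \cdot 10^{-6}$)
$f + o = - \frac{1}{374647} + 65455 = \frac{24522519384}{374647}$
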